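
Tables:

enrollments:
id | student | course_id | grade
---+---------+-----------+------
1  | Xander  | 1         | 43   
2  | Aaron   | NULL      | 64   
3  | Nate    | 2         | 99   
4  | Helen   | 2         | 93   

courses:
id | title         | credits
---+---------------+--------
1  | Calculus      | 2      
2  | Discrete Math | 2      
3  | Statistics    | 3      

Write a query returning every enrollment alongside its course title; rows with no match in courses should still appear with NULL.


LEFT JOIN keeps every row from enrollments (the left table); where course_id has no match in courses, the course columns become NULL. Walk through each enrollment:
  - enrollment 1 (Xander): course_id=1 -> matches Calculus
  - enrollment 2 (Aaron): course_id=NULL, no match -> kept with NULL
  - enrollment 3 (Nate): course_id=2 -> matches Discrete Math
  - enrollment 4 (Helen): course_id=2 -> matches Discrete Math
All 4 rows appear; 1 has NULL course.

SQL:
SELECT a.student, b.title AS course
FROM enrollments a
LEFT JOIN courses b ON a.course_id = b.id

Result:
student | course       
--------+--------------
Xander  | Calculus     
Aaron   | NULL         
Nate    | Discrete Math
Helen   | Discrete Math


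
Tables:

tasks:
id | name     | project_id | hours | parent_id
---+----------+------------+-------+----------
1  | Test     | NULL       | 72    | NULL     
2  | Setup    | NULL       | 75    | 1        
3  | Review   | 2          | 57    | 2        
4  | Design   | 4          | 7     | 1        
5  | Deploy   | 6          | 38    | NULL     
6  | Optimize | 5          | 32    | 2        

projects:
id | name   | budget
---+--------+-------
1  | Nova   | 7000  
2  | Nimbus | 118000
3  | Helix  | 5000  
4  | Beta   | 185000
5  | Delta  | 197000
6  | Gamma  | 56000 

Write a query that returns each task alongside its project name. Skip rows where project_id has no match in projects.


INNER JOIN keeps only tasks rows whose project_id matches an id in projects. Walk through each task:
  - task 1 (Test): project_id=NULL, no match -> dropped
  - task 2 (Setup): project_id=NULL, no match -> dropped
  - task 3 (Review): project_id=2 -> matches Nimbus
  - task 4 (Design): project_id=4 -> matches Beta
  - task 5 (Deploy): project_id=6 -> matches Gamma
  - task 6 (Optimize): project_id=5 -> matches Delta
So 2 of 6 rows are dropped.

SQL:
SELECT a.name, b.name AS project
FROM tasks a
INNER JOIN projects b ON a.project_id = b.id

Result:
name     | project
---------+--------
Review   | Nimbus 
Design   | Beta   
Deploy   | Gamma  
Optimize | Delta  


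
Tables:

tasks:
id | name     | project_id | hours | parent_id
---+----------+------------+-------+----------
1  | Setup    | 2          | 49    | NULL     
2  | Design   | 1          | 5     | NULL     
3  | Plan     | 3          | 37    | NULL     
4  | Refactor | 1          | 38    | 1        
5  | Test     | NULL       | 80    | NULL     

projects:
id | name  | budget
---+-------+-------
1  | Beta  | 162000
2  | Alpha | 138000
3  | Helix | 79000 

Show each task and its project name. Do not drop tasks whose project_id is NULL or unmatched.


LEFT JOIN keeps every row from tasks (the left table); where project_id has no match in projects, the project columns become NULL. Walk through each task:
  - task 1 (Setup): project_id=2 -> matches Alpha
  - task 2 (Design): project_id=1 -> matches Beta
  - task 3 (Plan): project_id=3 -> matches Helix
  - task 4 (Refactor): project_id=1 -> matches Beta
  - task 5 (Test): project_id=NULL, no match -> kept with NULL
All 5 rows appear; 1 has NULL project.

SQL:
SELECT a.name, b.name AS project
FROM tasks a
LEFT JOIN projects b ON a.project_id = b.id

Result:
name     | project
---------+--------
Setup    | Alpha  
Design   | Beta   
Plan     | Helix  
Refactor | Beta   
Test     | NULL   


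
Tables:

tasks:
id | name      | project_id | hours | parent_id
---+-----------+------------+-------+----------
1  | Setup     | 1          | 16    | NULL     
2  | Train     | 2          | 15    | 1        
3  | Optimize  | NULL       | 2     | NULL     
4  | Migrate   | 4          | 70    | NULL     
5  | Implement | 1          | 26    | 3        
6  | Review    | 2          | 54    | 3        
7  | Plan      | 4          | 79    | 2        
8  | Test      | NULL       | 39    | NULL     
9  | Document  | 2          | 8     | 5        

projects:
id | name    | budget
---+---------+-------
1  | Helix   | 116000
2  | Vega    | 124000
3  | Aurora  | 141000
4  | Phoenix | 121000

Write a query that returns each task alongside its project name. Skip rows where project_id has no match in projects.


INNER JOIN keeps only tasks rows whose project_id matches an id in projects. Walk through each task:
  - task 1 (Setup): project_id=1 -> matches Helix
  - task 2 (Train): project_id=2 -> matches Vega
  - task 3 (Optimize): project_id=NULL, no match -> dropped
  - task 4 (Migrate): project_id=4 -> matches Phoenix
  - task 5 (Implement): project_id=1 -> matches Helix
  - task 6 (Review): project_id=2 -> matches Vega
  - task 7 (Plan): project_id=4 -> matches Phoenix
  - task 8 (Test): project_id=NULL, no match -> dropped
  - task 9 (Document): project_id=2 -> matches Vega
So 2 of 9 rows are dropped.

SQL:
SELECT a.name, b.name AS project
FROM tasks a
INNER JOIN projects b ON a.project_id = b.id

Result:
name      | project
----------+--------
Setup     | Helix  
Train     | Vega   
Migrate   | Phoenix
Implement | Helix  
Review    | Vega   
Plan      | Phoenix
Document  | Vega   


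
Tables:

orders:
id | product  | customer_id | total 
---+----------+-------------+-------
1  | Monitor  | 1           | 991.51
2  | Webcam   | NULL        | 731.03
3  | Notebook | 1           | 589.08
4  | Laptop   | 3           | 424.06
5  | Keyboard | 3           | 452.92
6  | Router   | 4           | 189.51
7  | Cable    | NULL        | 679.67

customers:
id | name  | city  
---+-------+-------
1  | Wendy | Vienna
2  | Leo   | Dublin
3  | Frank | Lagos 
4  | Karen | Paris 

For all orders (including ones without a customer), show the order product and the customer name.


LEFT JOIN keeps every row from orders (the left table); where customer_id has no match in customers, the customer columns become NULL. Walk through each order:
  - order 1 (Monitor): customer_id=1 -> matches Wendy
  - order 2 (Webcam): customer_id=NULL, no match -> kept with NULL
  - order 3 (Notebook): customer_id=1 -> matches Wendy
  - order 4 (Laptop): customer_id=3 -> matches Frank
  - order 5 (Keyboard): customer_id=3 -> matches Frank
  - order 6 (Router): customer_id=4 -> matches Karen
  - order 7 (Cable): customer_id=NULL, no match -> kept with NULL
All 7 rows appear; 2 have NULL customer.

SQL:
SELECT a.product, b.name AS customer
FROM orders a
LEFT JOIN customers b ON a.customer_id = b.id

Result:
product  | customer
---------+---------
Monitor  | Wendy   
Webcam   | NULL    
Notebook | Wendy   
Laptop   | Frank   
Keyboard | Frank   
Router   | Karen   
Cable    | NULL    


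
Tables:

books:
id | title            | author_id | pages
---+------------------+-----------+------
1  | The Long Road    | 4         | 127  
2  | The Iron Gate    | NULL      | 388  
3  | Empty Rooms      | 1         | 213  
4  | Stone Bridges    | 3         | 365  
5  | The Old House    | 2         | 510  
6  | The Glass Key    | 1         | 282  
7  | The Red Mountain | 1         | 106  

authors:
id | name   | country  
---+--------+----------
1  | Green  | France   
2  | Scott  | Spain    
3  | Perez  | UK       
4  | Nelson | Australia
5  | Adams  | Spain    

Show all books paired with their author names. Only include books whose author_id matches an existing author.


INNER JOIN keeps only books rows whose author_id matches an id in authors. Walk through each book:
  - book 1 (The Long Road): author_id=4 -> matches Nelson
  - book 2 (The Iron Gate): author_id=NULL, no match -> dropped
  - book 3 (Empty Rooms): author_id=1 -> matches Green
  - book 4 (Stone Bridges): author_id=3 -> matches Perez
  - book 5 (The Old House): author_id=2 -> matches Scott
  - book 6 (The Glass Key): author_id=1 -> matches Green
  - book 7 (The Red Mountain): author_id=1 -> matches Green
So 1 of 7 rows is dropped.

SQL:
SELECT a.title, b.name AS author
FROM books a
INNER JOIN authors b ON a.author_id = b.id

Result:
title            | author
-----------------+-------
The Long Road    | Nelson
Empty Rooms      | Green 
Stone Bridges    | Perez 
The Old House    | Scott 
The Glass Key    | Green 
The Red Mountain | Green 


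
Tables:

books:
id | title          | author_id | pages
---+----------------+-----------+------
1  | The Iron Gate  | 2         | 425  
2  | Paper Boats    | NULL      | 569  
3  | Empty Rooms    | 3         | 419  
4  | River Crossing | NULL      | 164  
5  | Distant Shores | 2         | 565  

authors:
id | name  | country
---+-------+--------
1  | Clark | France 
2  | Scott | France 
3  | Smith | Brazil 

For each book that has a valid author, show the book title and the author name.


INNER JOIN keeps only books rows whose author_id matches an id in authors. Walk through each book:
  - book 1 (The Iron Gate): author_id=2 -> matches Scott
  - book 2 (Paper Boats): author_id=NULL, no match -> dropped
  - book 3 (Empty Rooms): author_id=3 -> matches Smith
  - book 4 (River Crossing): author_id=NULL, no match -> dropped
  - book 5 (Distant Shores): author_id=2 -> matches Scott
So 2 of 5 rows are dropped.

SQL:
SELECT a.title, b.name AS author
FROM books a
INNER JOIN authors b ON a.author_id = b.id

Result:
title          | author
---------------+-------
The Iron Gate  | Scott 
Empty Rooms    | Smith 
Distant Shores | Scott 


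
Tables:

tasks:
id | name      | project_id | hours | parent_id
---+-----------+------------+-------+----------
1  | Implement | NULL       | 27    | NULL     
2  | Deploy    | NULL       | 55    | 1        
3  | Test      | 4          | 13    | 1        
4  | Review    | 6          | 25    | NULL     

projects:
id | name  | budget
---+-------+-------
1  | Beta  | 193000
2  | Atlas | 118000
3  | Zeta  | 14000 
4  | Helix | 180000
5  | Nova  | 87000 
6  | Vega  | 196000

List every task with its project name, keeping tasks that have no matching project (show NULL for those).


LEFT JOIN keeps every row from tasks (the left table); where project_id has no match in projects, the project columns become NULL. Walk through each task:
  - task 1 (Implement): project_id=NULL, no match -> kept with NULL
  - task 2 (Deploy): project_id=NULL, no match -> kept with NULL
  - task 3 (Test): project_id=4 -> matches Helix
  - task 4 (Review): project_id=6 -> matches Vega
All 4 rows appear; 2 have NULL project.

SQL:
SELECT a.name, b.name AS project
FROM tasks a
LEFT JOIN projects b ON a.project_id = b.id

Result:
name      | project
----------+--------
Implement | NULL   
Deploy    | NULL   
Test      | Helix  
Review    | Vega   


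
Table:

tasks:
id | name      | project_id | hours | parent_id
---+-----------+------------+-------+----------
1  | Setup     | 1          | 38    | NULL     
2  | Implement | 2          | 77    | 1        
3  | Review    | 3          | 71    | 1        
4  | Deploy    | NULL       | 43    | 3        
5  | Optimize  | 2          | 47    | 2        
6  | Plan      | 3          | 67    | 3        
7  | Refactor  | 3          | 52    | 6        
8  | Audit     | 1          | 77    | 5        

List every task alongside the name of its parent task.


This is a self-join: tasks is joined to a second copy of itself, matching each row's parent_id to another row's id. Use LEFT JOIN so rows with parent_id=NULL are kept.
  - task 1 (Setup): parent_id=NULL -> NULL
  - task 2 (Implement): parent_id=1 -> Setup
  - task 3 (Review): parent_id=1 -> Setup
  - task 4 (Deploy): parent_id=3 -> Review
  - task 5 (Optimize): parent_id=2 -> Implement
  - task 6 (Plan): parent_id=3 -> Review
  - task 7 (Refactor): parent_id=6 -> Plan
  - task 8 (Audit): parent_id=5 -> Optimize

SQL:
SELECT a.name AS item, b.name AS parent
FROM tasks a
LEFT JOIN tasks b ON a.parent_id = b.id

Result:
item      | parent   
----------+----------
Setup     | NULL     
Implement | Setup    
Review    | Setup    
Deploy    | Review   
Optimize  | Implement
Plan      | Review   
Refactor  | Plan     
Audit     | Optimize 


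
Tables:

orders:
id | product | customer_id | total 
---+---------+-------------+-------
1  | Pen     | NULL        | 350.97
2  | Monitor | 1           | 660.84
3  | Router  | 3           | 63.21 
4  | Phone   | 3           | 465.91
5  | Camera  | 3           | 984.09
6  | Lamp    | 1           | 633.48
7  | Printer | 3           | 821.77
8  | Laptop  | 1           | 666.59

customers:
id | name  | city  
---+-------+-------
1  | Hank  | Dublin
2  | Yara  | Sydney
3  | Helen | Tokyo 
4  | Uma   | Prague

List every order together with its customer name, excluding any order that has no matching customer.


INNER JOIN keeps only orders rows whose customer_id matches an id in customers. Walk through each order:
  - order 1 (Pen): customer_id=NULL, no match -> dropped
  - order 2 (Monitor): customer_id=1 -> matches Hank
  - order 3 (Router): customer_id=3 -> matches Helen
  - order 4 (Phone): customer_id=3 -> matches Helen
  - order 5 (Camera): customer_id=3 -> matches Helen
  - order 6 (Lamp): customer_id=1 -> matches Hank
  - order 7 (Printer): customer_id=3 -> matches Helen
  - order 8 (Laptop): customer_id=1 -> matches Hank
So 1 of 8 rows is dropped.

SQL:
SELECT a.product, b.name AS customer
FROM orders a
INNER JOIN customers b ON a.customer_id = b.id

Result:
product | customer
--------+---------
Monitor | Hank    
Router  | Helen   
Phone   | Helen   
Camera  | Helen   
Lamp    | Hank    
Printer | Helen   
Laptop  | Hank    


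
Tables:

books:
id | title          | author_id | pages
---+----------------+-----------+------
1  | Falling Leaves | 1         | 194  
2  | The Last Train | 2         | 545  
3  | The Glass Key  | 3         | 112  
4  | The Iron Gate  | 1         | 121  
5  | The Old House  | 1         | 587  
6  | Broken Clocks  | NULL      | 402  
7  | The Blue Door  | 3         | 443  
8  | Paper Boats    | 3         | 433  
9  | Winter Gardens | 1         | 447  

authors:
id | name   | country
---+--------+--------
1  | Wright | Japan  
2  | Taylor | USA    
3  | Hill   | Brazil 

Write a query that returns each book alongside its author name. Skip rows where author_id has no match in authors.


INNER JOIN keeps only books rows whose author_id matches an id in authors. Walk through each book:
  - book 1 (Falling Leaves): author_id=1 -> matches Wright
  - book 2 (The Last Train): author_id=2 -> matches Taylor
  - book 3 (The Glass Key): author_id=3 -> matches Hill
  - book 4 (The Iron Gate): author_id=1 -> matches Wright
  - book 5 (The Old House): author_id=1 -> matches Wright
  - book 6 (Broken Clocks): author_id=NULL, no match -> dropped
  - book 7 (The Blue Door): author_id=3 -> matches Hill
  - book 8 (Paper Boats): author_id=3 -> matches Hill
  - book 9 (Winter Gardens): author_id=1 -> matches Wright
So 1 of 9 rows is dropped.

SQL:
SELECT a.title, b.name AS author
FROM books a
INNER JOIN authors b ON a.author_id = b.id

Result:
title          | author
---------------+-------
Falling Leaves | Wright
The Last Train | Taylor
The Glass Key  | Hill  
The Iron Gate  | Wright
The Old House  | Wright
The Blue Door  | Hill  
Paper Boats    | Hill  
Winter Gardens | Wright


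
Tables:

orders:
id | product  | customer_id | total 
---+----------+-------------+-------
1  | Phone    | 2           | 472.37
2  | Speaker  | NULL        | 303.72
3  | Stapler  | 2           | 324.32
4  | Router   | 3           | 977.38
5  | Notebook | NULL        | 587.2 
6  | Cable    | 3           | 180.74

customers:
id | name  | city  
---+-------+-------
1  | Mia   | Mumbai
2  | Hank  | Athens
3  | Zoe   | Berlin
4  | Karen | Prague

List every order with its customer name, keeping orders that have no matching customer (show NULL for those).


LEFT JOIN keeps every row from orders (the left table); where customer_id has no match in customers, the customer columns become NULL. Walk through each order:
  - order 1 (Phone): customer_id=2 -> matches Hank
  - order 2 (Speaker): customer_id=NULL, no match -> kept with NULL
  - order 3 (Stapler): customer_id=2 -> matches Hank
  - order 4 (Router): customer_id=3 -> matches Zoe
  - order 5 (Notebook): customer_id=NULL, no match -> kept with NULL
  - order 6 (Cable): customer_id=3 -> matches Zoe
All 6 rows appear; 2 have NULL customer.

SQL:
SELECT a.product, b.name AS customer
FROM orders a
LEFT JOIN customers b ON a.customer_id = b.id

Result:
product  | customer
---------+---------
Phone    | Hank    
Speaker  | NULL    
Stapler  | Hank    
Router   | Zoe     
Notebook | NULL    
Cable    | Zoe     


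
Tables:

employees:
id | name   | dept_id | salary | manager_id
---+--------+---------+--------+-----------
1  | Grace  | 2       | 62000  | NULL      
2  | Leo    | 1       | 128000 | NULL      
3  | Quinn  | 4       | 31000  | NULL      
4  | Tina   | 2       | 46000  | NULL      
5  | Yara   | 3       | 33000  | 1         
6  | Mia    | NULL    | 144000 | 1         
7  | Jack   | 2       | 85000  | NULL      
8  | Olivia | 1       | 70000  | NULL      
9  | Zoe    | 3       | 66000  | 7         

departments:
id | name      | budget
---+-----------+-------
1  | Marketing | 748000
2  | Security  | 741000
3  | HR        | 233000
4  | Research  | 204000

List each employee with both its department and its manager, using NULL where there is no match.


Two LEFT JOINs from the same base table employees: one to departments via dept_id, one to employees itself via manager_id. Both are LEFT so every employee is preserved.
Match against departments:
  - employee 1 (Grace): dept_id=2 -> matches Security
  - employee 2 (Leo): dept_id=1 -> matches Marketing
  - employee 3 (Quinn): dept_id=4 -> matches Research
  - employee 4 (Tina): dept_id=2 -> matches Security
  - employee 5 (Yara): dept_id=3 -> matches HR
  - employee 6 (Mia): dept_id=NULL, no match -> kept with NULL
  - employee 7 (Jack): dept_id=2 -> matches Security
  - employee 8 (Olivia): dept_id=1 -> matches Marketing
  - employee 9 (Zoe): dept_id=3 -> matches HR
Match against employees (self):
  - employee 1 (Grace): manager_id=NULL -> NULL
  - employee 2 (Leo): manager_id=NULL -> NULL
  - employee 3 (Quinn): manager_id=NULL -> NULL
  - employee 4 (Tina): manager_id=NULL -> NULL
  - employee 5 (Yara): manager_id=1 -> Grace
  - employee 6 (Mia): manager_id=1 -> Grace
  - employee 7 (Jack): manager_id=NULL -> NULL
  - employee 8 (Olivia): manager_id=NULL -> NULL
  - employee 9 (Zoe): manager_id=7 -> Jack

SQL:
SELECT a.name, b.name AS department, c.name AS manager
FROM employees a
LEFT JOIN departments b ON a.dept_id = b.id
LEFT JOIN employees c ON a.manager_id = c.id

Result:
name   | department | manager
-------+------------+--------
Grace  | Security   | NULL   
Leo    | Marketing  | NULL   
Quinn  | Research   | NULL   
Tina   | Security   | NULL   
Yara   | HR         | Grace  
Mia    | NULL       | Grace  
Jack   | Security   | NULL   
Olivia | Marketing  | NULL   
Zoe    | HR         | Jack   


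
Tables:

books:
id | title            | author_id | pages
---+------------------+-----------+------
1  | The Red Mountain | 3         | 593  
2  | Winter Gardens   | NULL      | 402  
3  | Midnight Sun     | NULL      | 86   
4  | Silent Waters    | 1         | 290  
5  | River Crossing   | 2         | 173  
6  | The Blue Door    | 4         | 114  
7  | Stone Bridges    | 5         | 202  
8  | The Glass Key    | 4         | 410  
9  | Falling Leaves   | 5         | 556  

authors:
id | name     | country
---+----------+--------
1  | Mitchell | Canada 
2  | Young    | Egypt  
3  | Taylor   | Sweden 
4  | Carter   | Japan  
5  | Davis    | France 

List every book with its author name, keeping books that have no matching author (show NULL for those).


LEFT JOIN keeps every row from books (the left table); where author_id has no match in authors, the author columns become NULL. Walk through each book:
  - book 1 (The Red Mountain): author_id=3 -> matches Taylor
  - book 2 (Winter Gardens): author_id=NULL, no match -> kept with NULL
  - book 3 (Midnight Sun): author_id=NULL, no match -> kept with NULL
  - book 4 (Silent Waters): author_id=1 -> matches Mitchell
  - book 5 (River Crossing): author_id=2 -> matches Young
  - book 6 (The Blue Door): author_id=4 -> matches Carter
  - book 7 (Stone Bridges): author_id=5 -> matches Davis
  - book 8 (The Glass Key): author_id=4 -> matches Carter
  - book 9 (Falling Leaves): author_id=5 -> matches Davis
All 9 rows appear; 2 have NULL author.

SQL:
SELECT a.title, b.name AS author
FROM books a
LEFT JOIN authors b ON a.author_id = b.id

Result:
title            | author  
-----------------+---------
The Red Mountain | Taylor  
Winter Gardens   | NULL    
Midnight Sun     | NULL    
Silent Waters    | Mitchell
River Crossing   | Young   
The Blue Door    | Carter  
Stone Bridges    | Davis   
The Glass Key    | Carter  
Falling Leaves   | Davis   


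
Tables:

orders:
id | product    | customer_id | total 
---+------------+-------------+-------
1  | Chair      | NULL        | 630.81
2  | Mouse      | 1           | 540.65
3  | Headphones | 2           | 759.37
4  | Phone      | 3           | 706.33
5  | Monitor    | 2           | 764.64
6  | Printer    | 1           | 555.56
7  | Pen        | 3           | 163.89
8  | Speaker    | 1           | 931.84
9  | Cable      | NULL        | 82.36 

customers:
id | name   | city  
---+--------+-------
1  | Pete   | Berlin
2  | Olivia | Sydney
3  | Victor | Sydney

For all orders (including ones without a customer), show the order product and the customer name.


LEFT JOIN keeps every row from orders (the left table); where customer_id has no match in customers, the customer columns become NULL. Walk through each order:
  - order 1 (Chair): customer_id=NULL, no match -> kept with NULL
  - order 2 (Mouse): customer_id=1 -> matches Pete
  - order 3 (Headphones): customer_id=2 -> matches Olivia
  - order 4 (Phone): customer_id=3 -> matches Victor
  - order 5 (Monitor): customer_id=2 -> matches Olivia
  - order 6 (Printer): customer_id=1 -> matches Pete
  - order 7 (Pen): customer_id=3 -> matches Victor
  - order 8 (Speaker): customer_id=1 -> matches Pete
  - order 9 (Cable): customer_id=NULL, no match -> kept with NULL
All 9 rows appear; 2 have NULL customer.

SQL:
SELECT a.product, b.name AS customer
FROM orders a
LEFT JOIN customers b ON a.customer_id = b.id

Result:
product    | customer
-----------+---------
Chair      | NULL    
Mouse      | Pete    
Headphones | Olivia  
Phone      | Victor  
Monitor    | Olivia  
Printer    | Pete    
Pen        | Victor  
Speaker    | Pete    
Cable      | NULL    


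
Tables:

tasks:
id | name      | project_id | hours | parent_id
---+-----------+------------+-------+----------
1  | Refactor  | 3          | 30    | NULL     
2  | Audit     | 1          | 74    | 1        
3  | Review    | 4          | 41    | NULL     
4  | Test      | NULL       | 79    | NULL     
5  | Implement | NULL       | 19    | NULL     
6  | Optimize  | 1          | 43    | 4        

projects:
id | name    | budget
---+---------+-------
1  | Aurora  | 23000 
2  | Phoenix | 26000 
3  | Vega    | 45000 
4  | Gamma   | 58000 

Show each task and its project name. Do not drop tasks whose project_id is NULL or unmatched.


LEFT JOIN keeps every row from tasks (the left table); where project_id has no match in projects, the project columns become NULL. Walk through each task:
  - task 1 (Refactor): project_id=3 -> matches Vega
  - task 2 (Audit): project_id=1 -> matches Aurora
  - task 3 (Review): project_id=4 -> matches Gamma
  - task 4 (Test): project_id=NULL, no match -> kept with NULL
  - task 5 (Implement): project_id=NULL, no match -> kept with NULL
  - task 6 (Optimize): project_id=1 -> matches Aurora
All 6 rows appear; 2 have NULL project.

SQL:
SELECT a.name, b.name AS project
FROM tasks a
LEFT JOIN projects b ON a.project_id = b.id

Result:
name      | project
----------+--------
Refactor  | Vega   
Audit     | Aurora 
Review    | Gamma  
Test      | NULL   
Implement | NULL   
Optimize  | Aurora 


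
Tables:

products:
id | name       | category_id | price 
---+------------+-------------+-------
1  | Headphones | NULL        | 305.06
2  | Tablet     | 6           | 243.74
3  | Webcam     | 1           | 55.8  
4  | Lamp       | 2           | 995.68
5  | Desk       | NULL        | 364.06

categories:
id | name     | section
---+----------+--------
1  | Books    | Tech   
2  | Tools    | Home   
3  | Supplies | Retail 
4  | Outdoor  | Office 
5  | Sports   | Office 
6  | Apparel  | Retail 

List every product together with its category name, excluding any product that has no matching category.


INNER JOIN keeps only products rows whose category_id matches an id in categories. Walk through each product:
  - product 1 (Headphones): category_id=NULL, no match -> dropped
  - product 2 (Tablet): category_id=6 -> matches Apparel
  - product 3 (Webcam): category_id=1 -> matches Books
  - product 4 (Lamp): category_id=2 -> matches Tools
  - product 5 (Desk): category_id=NULL, no match -> dropped
So 2 of 5 rows are dropped.

SQL:
SELECT a.name, b.name AS category
FROM products a
INNER JOIN categories b ON a.category_id = b.id

Result:
name   | category
-------+---------
Tablet | Apparel 
Webcam | Books   
Lamp   | Tools   


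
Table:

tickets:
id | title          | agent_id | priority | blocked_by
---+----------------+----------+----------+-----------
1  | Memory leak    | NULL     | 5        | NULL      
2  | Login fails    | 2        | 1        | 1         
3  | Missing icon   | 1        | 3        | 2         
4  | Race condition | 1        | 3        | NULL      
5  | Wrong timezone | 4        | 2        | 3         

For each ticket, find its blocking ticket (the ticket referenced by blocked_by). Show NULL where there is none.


This is a self-join: tickets is joined to a second copy of itself, matching each row's blocked_by to another row's id. Use LEFT JOIN so rows with blocked_by=NULL are kept.
  - ticket 1 (Memory leak): blocked_by=NULL -> NULL
  - ticket 2 (Login fails): blocked_by=1 -> Memory leak
  - ticket 3 (Missing icon): blocked_by=2 -> Login fails
  - ticket 4 (Race condition): blocked_by=NULL -> NULL
  - ticket 5 (Wrong timezone): blocked_by=3 -> Missing icon

SQL:
SELECT a.title AS item, b.title AS blocked_by
FROM tickets a
LEFT JOIN tickets b ON a.blocked_by = b.id

Result:
item           | blocked_by  
---------------+-------------
Memory leak    | NULL        
Login fails    | Memory leak 
Missing icon   | Login fails 
Race condition | NULL        
Wrong timezone | Missing icon


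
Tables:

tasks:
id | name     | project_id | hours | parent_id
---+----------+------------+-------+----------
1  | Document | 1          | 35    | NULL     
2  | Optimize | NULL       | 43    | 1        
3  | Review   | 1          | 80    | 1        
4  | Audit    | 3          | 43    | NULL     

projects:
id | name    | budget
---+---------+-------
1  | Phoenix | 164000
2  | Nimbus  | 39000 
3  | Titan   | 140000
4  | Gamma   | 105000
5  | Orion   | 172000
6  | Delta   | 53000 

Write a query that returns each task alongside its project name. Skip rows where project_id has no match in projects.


INNER JOIN keeps only tasks rows whose project_id matches an id in projects. Walk through each task:
  - task 1 (Document): project_id=1 -> matches Phoenix
  - task 2 (Optimize): project_id=NULL, no match -> dropped
  - task 3 (Review): project_id=1 -> matches Phoenix
  - task 4 (Audit): project_id=3 -> matches Titan
So 1 of 4 rows is dropped.

SQL:
SELECT a.name, b.name AS project
FROM tasks a
INNER JOIN projects b ON a.project_id = b.id

Result:
name     | project
---------+--------
Document | Phoenix
Review   | Phoenix
Audit    | Titan  


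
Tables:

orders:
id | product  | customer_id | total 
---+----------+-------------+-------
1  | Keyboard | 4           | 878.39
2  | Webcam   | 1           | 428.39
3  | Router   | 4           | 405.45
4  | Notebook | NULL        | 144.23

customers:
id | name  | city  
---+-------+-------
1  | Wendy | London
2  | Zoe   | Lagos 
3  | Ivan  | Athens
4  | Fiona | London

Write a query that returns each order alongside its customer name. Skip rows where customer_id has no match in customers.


INNER JOIN keeps only orders rows whose customer_id matches an id in customers. Walk through each order:
  - order 1 (Keyboard): customer_id=4 -> matches Fiona
  - order 2 (Webcam): customer_id=1 -> matches Wendy
  - order 3 (Router): customer_id=4 -> matches Fiona
  - order 4 (Notebook): customer_id=NULL, no match -> dropped
So 1 of 4 rows is dropped.

SQL:
SELECT a.product, b.name AS customer
FROM orders a
INNER JOIN customers b ON a.customer_id = b.id

Result:
product  | customer
---------+---------
Keyboard | Fiona   
Webcam   | Wendy   
Router   | Fiona   


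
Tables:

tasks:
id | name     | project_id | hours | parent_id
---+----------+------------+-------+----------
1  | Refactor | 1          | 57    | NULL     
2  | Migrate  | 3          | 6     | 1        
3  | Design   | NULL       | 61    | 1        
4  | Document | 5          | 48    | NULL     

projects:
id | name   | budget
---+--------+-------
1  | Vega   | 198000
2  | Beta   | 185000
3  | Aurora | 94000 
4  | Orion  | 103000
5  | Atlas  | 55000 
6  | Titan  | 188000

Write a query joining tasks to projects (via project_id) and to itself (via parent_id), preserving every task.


Two LEFT JOINs from the same base table tasks: one to projects via project_id, one to tasks itself via parent_id. Both are LEFT so every task is preserved.
Match against projects:
  - task 1 (Refactor): project_id=1 -> matches Vega
  - task 2 (Migrate): project_id=3 -> matches Aurora
  - task 3 (Design): project_id=NULL, no match -> kept with NULL
  - task 4 (Document): project_id=5 -> matches Atlas
Match against tasks (self):
  - task 1 (Refactor): parent_id=NULL -> NULL
  - task 2 (Migrate): parent_id=1 -> Refactor
  - task 3 (Design): parent_id=1 -> Refactor
  - task 4 (Document): parent_id=NULL -> NULL

SQL:
SELECT a.name, b.name AS project, c.name AS parent
FROM tasks a
LEFT JOIN projects b ON a.project_id = b.id
LEFT JOIN tasks c ON a.parent_id = c.id

Result:
name     | project | parent  
---------+---------+---------
Refactor | Vega    | NULL    
Migrate  | Aurora  | Refactor
Design   | NULL    | Refactor
Document | Atlas   | NULL    


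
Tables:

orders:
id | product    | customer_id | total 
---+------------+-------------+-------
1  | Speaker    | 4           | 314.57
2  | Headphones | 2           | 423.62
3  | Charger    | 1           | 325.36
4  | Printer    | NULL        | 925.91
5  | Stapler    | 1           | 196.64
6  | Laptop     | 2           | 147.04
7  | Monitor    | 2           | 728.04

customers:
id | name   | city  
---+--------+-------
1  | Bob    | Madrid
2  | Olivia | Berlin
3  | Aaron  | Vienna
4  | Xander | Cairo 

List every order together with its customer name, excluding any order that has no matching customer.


INNER JOIN keeps only orders rows whose customer_id matches an id in customers. Walk through each order:
  - order 1 (Speaker): customer_id=4 -> matches Xander
  - order 2 (Headphones): customer_id=2 -> matches Olivia
  - order 3 (Charger): customer_id=1 -> matches Bob
  - order 4 (Printer): customer_id=NULL, no match -> dropped
  - order 5 (Stapler): customer_id=1 -> matches Bob
  - order 6 (Laptop): customer_id=2 -> matches Olivia
  - order 7 (Monitor): customer_id=2 -> matches Olivia
So 1 of 7 rows is dropped.

SQL:
SELECT a.product, b.name AS customer
FROM orders a
INNER JOIN customers b ON a.customer_id = b.id

Result:
product    | customer
-----------+---------
Speaker    | Xander  
Headphones | Olivia  
Charger    | Bob     
Stapler    | Bob     
Laptop     | Olivia  
Monitor    | Olivia  


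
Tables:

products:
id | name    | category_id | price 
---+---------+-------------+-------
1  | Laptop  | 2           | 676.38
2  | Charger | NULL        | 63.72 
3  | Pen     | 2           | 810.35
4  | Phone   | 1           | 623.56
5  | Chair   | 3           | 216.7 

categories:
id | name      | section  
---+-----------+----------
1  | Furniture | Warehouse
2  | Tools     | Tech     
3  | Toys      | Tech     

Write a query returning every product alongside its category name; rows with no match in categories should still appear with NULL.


LEFT JOIN keeps every row from products (the left table); where category_id has no match in categories, the category columns become NULL. Walk through each product:
  - product 1 (Laptop): category_id=2 -> matches Tools
  - product 2 (Charger): category_id=NULL, no match -> kept with NULL
  - product 3 (Pen): category_id=2 -> matches Tools
  - product 4 (Phone): category_id=1 -> matches Furniture
  - product 5 (Chair): category_id=3 -> matches Toys
All 5 rows appear; 1 has NULL category.

SQL:
SELECT a.name, b.name AS category
FROM products a
LEFT JOIN categories b ON a.category_id = b.id

Result:
name    | category 
--------+----------
Laptop  | Tools    
Charger | NULL     
Pen     | Tools    
Phone   | Furniture
Chair   | Toys     


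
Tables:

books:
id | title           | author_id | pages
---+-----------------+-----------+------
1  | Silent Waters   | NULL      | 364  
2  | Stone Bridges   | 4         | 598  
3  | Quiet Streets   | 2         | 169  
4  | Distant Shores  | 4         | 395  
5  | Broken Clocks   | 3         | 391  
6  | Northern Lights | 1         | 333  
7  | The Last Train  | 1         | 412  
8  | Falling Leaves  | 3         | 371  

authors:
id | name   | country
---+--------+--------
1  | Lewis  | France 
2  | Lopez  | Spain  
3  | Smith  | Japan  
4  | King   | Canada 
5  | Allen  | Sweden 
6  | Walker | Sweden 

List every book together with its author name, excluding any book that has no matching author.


INNER JOIN keeps only books rows whose author_id matches an id in authors. Walk through each book:
  - book 1 (Silent Waters): author_id=NULL, no match -> dropped
  - book 2 (Stone Bridges): author_id=4 -> matches King
  - book 3 (Quiet Streets): author_id=2 -> matches Lopez
  - book 4 (Distant Shores): author_id=4 -> matches King
  - book 5 (Broken Clocks): author_id=3 -> matches Smith
  - book 6 (Northern Lights): author_id=1 -> matches Lewis
  - book 7 (The Last Train): author_id=1 -> matches Lewis
  - book 8 (Falling Leaves): author_id=3 -> matches Smith
So 1 of 8 rows is dropped.

SQL:
SELECT a.title, b.name AS author
FROM books a
INNER JOIN authors b ON a.author_id = b.id

Result:
title           | author
----------------+-------
Stone Bridges   | King  
Quiet Streets   | Lopez 
Distant Shores  | King  
Broken Clocks   | Smith 
Northern Lights | Lewis 
The Last Train  | Lewis 
Falling Leaves  | Smith 


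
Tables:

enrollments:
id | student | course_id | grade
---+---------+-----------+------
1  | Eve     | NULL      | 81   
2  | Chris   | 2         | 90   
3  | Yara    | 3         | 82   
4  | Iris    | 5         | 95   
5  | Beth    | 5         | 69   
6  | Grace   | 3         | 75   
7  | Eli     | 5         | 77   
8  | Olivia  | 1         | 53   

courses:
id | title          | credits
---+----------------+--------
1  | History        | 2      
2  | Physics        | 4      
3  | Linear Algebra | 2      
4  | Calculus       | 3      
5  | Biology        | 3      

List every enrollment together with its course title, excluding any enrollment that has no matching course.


INNER JOIN keeps only enrollments rows whose course_id matches an id in courses. Walk through each enrollment:
  - enrollment 1 (Eve): course_id=NULL, no match -> dropped
  - enrollment 2 (Chris): course_id=2 -> matches Physics
  - enrollment 3 (Yara): course_id=3 -> matches Linear Algebra
  - enrollment 4 (Iris): course_id=5 -> matches Biology
  - enrollment 5 (Beth): course_id=5 -> matches Biology
  - enrollment 6 (Grace): course_id=3 -> matches Linear Algebra
  - enrollment 7 (Eli): course_id=5 -> matches Biology
  - enrollment 8 (Olivia): course_id=1 -> matches History
So 1 of 8 rows is dropped.

SQL:
SELECT a.student, b.title AS course
FROM enrollments a
INNER JOIN courses b ON a.course_id = b.id

Result:
student | course        
--------+---------------
Chris   | Physics       
Yara    | Linear Algebra
Iris    | Biology       
Beth    | Biology       
Grace   | Linear Algebra
Eli     | Biology       
Olivia  | History       


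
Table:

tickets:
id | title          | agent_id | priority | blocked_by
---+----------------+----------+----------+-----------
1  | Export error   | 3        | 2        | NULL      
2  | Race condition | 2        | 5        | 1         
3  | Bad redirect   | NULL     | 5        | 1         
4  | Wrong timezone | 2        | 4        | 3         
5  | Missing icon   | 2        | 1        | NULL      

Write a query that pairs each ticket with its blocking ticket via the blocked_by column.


This is a self-join: tickets is joined to a second copy of itself, matching each row's blocked_by to another row's id. Use LEFT JOIN so rows with blocked_by=NULL are kept.
  - ticket 1 (Export error): blocked_by=NULL -> NULL
  - ticket 2 (Race condition): blocked_by=1 -> Export error
  - ticket 3 (Bad redirect): blocked_by=1 -> Export error
  - ticket 4 (Wrong timezone): blocked_by=3 -> Bad redirect
  - ticket 5 (Missing icon): blocked_by=NULL -> NULL

SQL:
SELECT a.title AS item, b.title AS blocked_by
FROM tickets a
LEFT JOIN tickets b ON a.blocked_by = b.id

Result:
item           | blocked_by  
---------------+-------------
Export error   | NULL        
Race condition | Export error
Bad redirect   | Export error
Wrong timezone | Bad redirect
Missing icon   | NULL        


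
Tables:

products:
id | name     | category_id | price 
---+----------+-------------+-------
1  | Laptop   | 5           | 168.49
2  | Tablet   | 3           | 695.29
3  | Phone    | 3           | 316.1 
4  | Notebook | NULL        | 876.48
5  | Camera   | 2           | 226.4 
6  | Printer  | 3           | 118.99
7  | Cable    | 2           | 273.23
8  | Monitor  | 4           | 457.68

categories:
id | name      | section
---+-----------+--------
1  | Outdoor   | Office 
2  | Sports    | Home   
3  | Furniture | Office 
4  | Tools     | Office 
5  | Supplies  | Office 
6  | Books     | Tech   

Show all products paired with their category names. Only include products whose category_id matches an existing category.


INNER JOIN keeps only products rows whose category_id matches an id in categories. Walk through each product:
  - product 1 (Laptop): category_id=5 -> matches Supplies
  - product 2 (Tablet): category_id=3 -> matches Furniture
  - product 3 (Phone): category_id=3 -> matches Furniture
  - product 4 (Notebook): category_id=NULL, no match -> dropped
  - product 5 (Camera): category_id=2 -> matches Sports
  - product 6 (Printer): category_id=3 -> matches Furniture
  - product 7 (Cable): category_id=2 -> matches Sports
  - product 8 (Monitor): category_id=4 -> matches Tools
So 1 of 8 rows is dropped.

SQL:
SELECT a.name, b.name AS category
FROM products a
INNER JOIN categories b ON a.category_id = b.id

Result:
name    | category 
--------+----------
Laptop  | Supplies 
Tablet  | Furniture
Phone   | Furniture
Camera  | Sports   
Printer | Furniture
Cable   | Sports   
Monitor | Tools    


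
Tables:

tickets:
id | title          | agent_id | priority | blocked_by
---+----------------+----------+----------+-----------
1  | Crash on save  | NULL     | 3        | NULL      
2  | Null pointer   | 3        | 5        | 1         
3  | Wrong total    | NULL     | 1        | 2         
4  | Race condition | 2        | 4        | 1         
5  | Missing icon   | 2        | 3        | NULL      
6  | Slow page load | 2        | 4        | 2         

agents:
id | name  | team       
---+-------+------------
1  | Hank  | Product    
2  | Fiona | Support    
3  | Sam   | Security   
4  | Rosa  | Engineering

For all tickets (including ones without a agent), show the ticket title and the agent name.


LEFT JOIN keeps every row from tickets (the left table); where agent_id has no match in agents, the agent columns become NULL. Walk through each ticket:
  - ticket 1 (Crash on save): agent_id=NULL, no match -> kept with NULL
  - ticket 2 (Null pointer): agent_id=3 -> matches Sam
  - ticket 3 (Wrong total): agent_id=NULL, no match -> kept with NULL
  - ticket 4 (Race condition): agent_id=2 -> matches Fiona
  - ticket 5 (Missing icon): agent_id=2 -> matches Fiona
  - ticket 6 (Slow page load): agent_id=2 -> matches Fiona
All 6 rows appear; 2 have NULL agent.

SQL:
SELECT a.title, b.name AS agent
FROM tickets a
LEFT JOIN agents b ON a.agent_id = b.id

Result:
title          | agent
---------------+------
Crash on save  | NULL 
Null pointer   | Sam  
Wrong total    | NULL 
Race condition | Fiona
Missing icon   | Fiona
Slow page load | Fiona
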